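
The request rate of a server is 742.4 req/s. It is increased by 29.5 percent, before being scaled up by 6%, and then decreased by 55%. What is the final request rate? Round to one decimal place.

458.6 req/s

Each change multiplies by a factor: 1.295 × 1.06 × 0.45 = 0.617715.
742.4 × 0.617715 = 458.591616 ≈ 458.6.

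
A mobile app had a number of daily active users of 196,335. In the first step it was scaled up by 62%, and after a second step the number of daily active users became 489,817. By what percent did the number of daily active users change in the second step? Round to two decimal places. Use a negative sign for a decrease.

54.00%

After the first step: 196,335 × 1.62 = 318062.7.
Second-step multiplier: 489,817 ÷ 318062.7 ≈ 1.540001.
That is a change of 54.00%.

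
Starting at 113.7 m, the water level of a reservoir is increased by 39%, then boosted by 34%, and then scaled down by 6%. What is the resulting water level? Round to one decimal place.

Each change multiplies by a factor: 1.39 × 1.34 × 0.94 = 1.750844.
113.7 × 1.750844 = 199.0709628 ≈ 199.1.

199.1 m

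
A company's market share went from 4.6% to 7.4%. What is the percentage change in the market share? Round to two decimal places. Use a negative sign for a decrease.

60.87%

The change is 7.4 − 4.6 = 2.8 percentage points.
Relative to the original 4.6%, that is 2.8 ÷ 4.6 ≈ 60.87%.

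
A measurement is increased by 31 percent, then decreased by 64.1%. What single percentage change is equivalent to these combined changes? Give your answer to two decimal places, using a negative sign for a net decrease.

A 31% increase multiplies by 1.31.
Then a 64.1% decrease: 1.31 × 0.359 = 0.47029.
Overall factor 0.47029, i.e. -52.97%.

-52.97%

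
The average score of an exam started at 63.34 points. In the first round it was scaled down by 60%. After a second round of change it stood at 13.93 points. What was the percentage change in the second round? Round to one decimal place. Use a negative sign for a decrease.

-45.0%

After the first round: 63.34 × 0.4 = 25.336.
Second-round multiplier: 13.93 ÷ 25.336 ≈ 0.54981.
That is a change of -45.0%.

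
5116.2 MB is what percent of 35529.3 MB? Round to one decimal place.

14.4%

5116.2 MB ÷ 35529.3 MB ≈ 14.4%.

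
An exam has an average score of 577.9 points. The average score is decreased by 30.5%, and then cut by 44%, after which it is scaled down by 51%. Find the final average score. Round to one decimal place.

Each change multiplies by a factor: 0.695 × 0.56 × 0.49 = 0.190708.
577.9 × 0.190708 = 110.2101532 ≈ 110.2.

110.2 points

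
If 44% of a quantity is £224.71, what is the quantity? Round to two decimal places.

£224.71 ÷ 0.44 ≈ £510.70.

£510.70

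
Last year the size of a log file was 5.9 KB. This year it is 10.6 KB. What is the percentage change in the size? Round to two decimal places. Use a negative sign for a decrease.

Change: 10.6 − 5.9 = 4.7.
Relative to the original: 4.7 ÷ 5.9 ≈ 79.66%.

79.66%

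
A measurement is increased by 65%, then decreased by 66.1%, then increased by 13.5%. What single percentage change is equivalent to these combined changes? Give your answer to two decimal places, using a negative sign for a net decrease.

The combined multiplier is 1.65 × 0.339 × 1.135 = 0.63486225.
That corresponds to a decrease of 36.51%.

-36.51%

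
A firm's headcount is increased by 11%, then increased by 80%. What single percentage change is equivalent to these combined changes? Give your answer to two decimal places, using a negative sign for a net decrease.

An 11% increase multiplies by 1.11.
Then an 80% increase: 1.11 × 1.8 = 1.998.
Overall factor 1.998, i.e. 99.80%.

99.80%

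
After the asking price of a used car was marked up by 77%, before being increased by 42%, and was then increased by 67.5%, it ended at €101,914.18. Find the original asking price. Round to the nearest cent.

€24,207.96

The overall multiplier applied was 1.77 × 1.42 × 1.675 = 4.209945.
So the original asking price was €101,914.18 ÷ 4.209945 ≈ €24,207.96.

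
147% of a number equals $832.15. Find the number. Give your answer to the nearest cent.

$832.15 ÷ 1.47 ≈ $566.09.

$566.09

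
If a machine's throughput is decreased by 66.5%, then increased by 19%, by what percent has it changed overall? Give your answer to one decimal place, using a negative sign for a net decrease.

The combined multiplier is 0.335 × 1.19 = 0.39865.
That corresponds to a decrease of 60.1%.

-60.1%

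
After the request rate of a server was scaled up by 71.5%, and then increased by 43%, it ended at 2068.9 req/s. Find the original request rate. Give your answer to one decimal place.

Undoing the 43% increase: 2068.9 ÷ 1.43 ≈ 1446.783217.
Undoing the 71.5% increase: 1446.783217 ÷ 1.715 ≈ 843.6 req/s.

843.6 req/s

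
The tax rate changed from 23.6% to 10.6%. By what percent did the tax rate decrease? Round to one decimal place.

The change is 10.6 − 23.6 = -13.0 percentage points.
Relative to the original 23.6%, that is -13.0 ÷ 23.6 ≈ -55.1%.
So the tax rate fell by 55.1%.

55.1%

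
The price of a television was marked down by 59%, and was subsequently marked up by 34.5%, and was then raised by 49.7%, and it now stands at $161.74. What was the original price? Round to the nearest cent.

$195.92

The overall multiplier applied was 0.41 × 1.345 × 1.497 = 0.82552065.
So the original price was $161.74 ÷ 0.82552065 ≈ $195.92.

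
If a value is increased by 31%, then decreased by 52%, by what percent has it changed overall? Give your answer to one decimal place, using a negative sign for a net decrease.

-37.1%

The combined multiplier is 1.31 × 0.48 = 0.6288.
That corresponds to a decrease of 37.1%.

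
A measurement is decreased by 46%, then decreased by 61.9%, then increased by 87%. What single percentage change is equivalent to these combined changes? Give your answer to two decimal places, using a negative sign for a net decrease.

-61.53%

The combined multiplier is 0.54 × 0.381 × 1.87 = 0.3847338.
That corresponds to a decrease of 61.53%.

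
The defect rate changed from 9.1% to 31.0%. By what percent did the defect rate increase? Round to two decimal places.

The change is 31.0 − 9.1 = 21.9 percentage points.
Relative to the original 9.1%, that is 21.9 ÷ 9.1 ≈ 240.66%.
So the defect rate rose by 240.66%.

240.66%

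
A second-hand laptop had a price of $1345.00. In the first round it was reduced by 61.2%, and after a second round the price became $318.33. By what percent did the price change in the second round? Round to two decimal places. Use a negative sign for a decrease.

-39.00%

After the first round: $1345.00 × 0.388 = $521.86.
Second-round multiplier: $318.33 ÷ $521.86 ≈ 0.609991.
That is a change of -39.00%.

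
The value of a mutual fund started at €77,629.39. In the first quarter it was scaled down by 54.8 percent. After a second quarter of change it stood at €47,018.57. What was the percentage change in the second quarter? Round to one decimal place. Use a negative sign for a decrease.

34.0%

After the first quarter: €77,629.39 × 0.452 = €35088.48428.
Second-quarter multiplier: €47,018.57 ÷ €35088.48428 ≈ 1.34.
That is a change of 34.0%.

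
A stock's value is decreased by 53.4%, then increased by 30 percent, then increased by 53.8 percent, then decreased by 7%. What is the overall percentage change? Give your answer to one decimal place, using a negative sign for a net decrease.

A 53.4% decrease multiplies by 0.466.
Then a 30% increase: 0.466 × 1.3 = 0.6058.
Then a 53.8% increase: 0.6058 × 1.538 = 0.9317204.
Then a 7% decrease: 0.9317204 × 0.93 = 0.866499972.
Overall factor 0.866499972, i.e. -13.4%.

-13.4%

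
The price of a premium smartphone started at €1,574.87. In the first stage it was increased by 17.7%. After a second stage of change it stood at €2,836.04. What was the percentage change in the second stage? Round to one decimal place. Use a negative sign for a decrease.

After the first stage: €1,574.87 × 1.177 = €1853.62199.
Second-stage multiplier: €2,836.04 ÷ €1853.62199 ≈ 1.53.
That is a change of 53.0%.

53.0%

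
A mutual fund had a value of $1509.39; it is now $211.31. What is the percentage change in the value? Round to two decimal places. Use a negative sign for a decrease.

-86.00%

Change: $211.31 − $1509.39 = -$1298.08.
Relative to the original: -$1298.08 ÷ $1509.39 ≈ -86.00%.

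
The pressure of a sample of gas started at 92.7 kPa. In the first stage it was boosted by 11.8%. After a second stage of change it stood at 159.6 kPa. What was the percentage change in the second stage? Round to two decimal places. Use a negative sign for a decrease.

54.00%

After the first stage: 92.7 × 1.118 = 103.6386.
Second-stage multiplier: 159.6 ÷ 103.6386 ≈ 1.539967.
That is a change of 54.00%.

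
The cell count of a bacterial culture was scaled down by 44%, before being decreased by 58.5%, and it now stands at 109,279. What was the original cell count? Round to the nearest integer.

Undoing the 58.5% decrease: 109,279 ÷ 0.415 ≈ 263322.891566.
Undoing the 44% decrease: 263322.891566 ÷ 0.56 ≈ 470,219.

470,219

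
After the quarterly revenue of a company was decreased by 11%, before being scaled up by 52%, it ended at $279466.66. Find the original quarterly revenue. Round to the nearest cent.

Undoing the 52% increase: $279466.66 ÷ 1.52 ≈ $183859.644737.
Undoing the 11% decrease: $183859.644737 ÷ 0.89 ≈ $206583.87.

$206583.87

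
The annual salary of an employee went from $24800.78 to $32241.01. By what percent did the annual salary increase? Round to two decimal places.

Change: $32241.01 − $24800.78 = $7440.23.
Relative to the original: $7440.23 ÷ $24800.78 ≈ 30.00%.
So the annual salary increased by 30.00%.

30.00%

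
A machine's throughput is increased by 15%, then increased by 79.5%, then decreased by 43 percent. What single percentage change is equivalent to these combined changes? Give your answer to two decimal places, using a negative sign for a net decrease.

17.66%

A 15% increase multiplies by 1.15.
Then a 79.5% increase: 1.15 × 1.795 = 2.06425.
Then a 43% decrease: 2.06425 × 0.57 = 1.1766225.
Overall factor 1.1766225, i.e. 17.66%.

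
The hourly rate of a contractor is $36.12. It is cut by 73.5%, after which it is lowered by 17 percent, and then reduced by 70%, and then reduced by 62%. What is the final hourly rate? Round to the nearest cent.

Apply the 73.5% decrease: $36.12 × 0.265 = $9.5718.
Apply the 17% decrease: $9.5718 × 0.83 = $7.944594.
70% decrease: $7.944594 × 0.3 = $2.3833782.
62% decrease: $2.3833782 × 0.38 = $0.905683716 ≈ $0.91.

$0.91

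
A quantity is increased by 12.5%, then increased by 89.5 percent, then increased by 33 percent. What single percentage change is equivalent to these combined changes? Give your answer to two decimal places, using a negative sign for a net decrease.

A 12.5% increase multiplies by 1.125.
Then an 89.5% increase: 1.125 × 1.895 = 2.131875.
Then a 33% increase: 2.131875 × 1.33 = 2.83539375.
Overall factor 2.83539375, i.e. 183.54%.

183.54%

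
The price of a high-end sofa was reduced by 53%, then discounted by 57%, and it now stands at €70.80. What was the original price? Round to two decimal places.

The overall multiplier applied was 0.47 × 0.43 = 0.2021.
So the original price was €70.80 ÷ 0.2021 ≈ €350.32.

€350.32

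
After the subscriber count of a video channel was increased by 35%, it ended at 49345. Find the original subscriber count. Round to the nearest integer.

The overall multiplier applied was 1.35.
So the original subscriber count was 49345 ÷ 1.35 ≈ 36552.

36552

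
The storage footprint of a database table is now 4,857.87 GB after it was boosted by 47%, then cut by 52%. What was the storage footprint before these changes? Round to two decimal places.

6,884.74 GB

Undoing the 52% decrease: 4,857.87 ÷ 0.48 = 10120.5625.
Undoing the 47% increase: 10120.5625 ÷ 1.47 ≈ 6,884.74 GB.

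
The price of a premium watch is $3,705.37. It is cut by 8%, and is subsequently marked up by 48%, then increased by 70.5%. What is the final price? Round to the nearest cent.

$8,602.12

After the 8% decrease: $3,705.37 × 0.92 = $3408.9404.
Apply the 48% increase: $3408.9404 × 1.48 = $5045.231792.
Apply the 70.5% increase: $5045.231792 × 1.705 = $8602.12020536 ≈ $8,602.12.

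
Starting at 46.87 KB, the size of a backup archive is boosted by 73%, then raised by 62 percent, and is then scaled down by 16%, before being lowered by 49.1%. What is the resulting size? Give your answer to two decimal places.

56.16 KB

73% increase: 46.87 × 1.73 = 81.0851.
62% increase: 81.0851 × 1.62 = 131.357862.
16% decrease: 131.357862 × 0.84 = 110.34060408.
After the 49.1% decrease: 110.34060408 × 0.509 = 56.16336747672 ≈ 56.16.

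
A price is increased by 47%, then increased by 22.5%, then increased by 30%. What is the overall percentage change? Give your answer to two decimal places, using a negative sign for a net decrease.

134.10%

The combined multiplier is 1.47 × 1.225 × 1.3 = 2.340975.
That corresponds to an increase of 134.10%.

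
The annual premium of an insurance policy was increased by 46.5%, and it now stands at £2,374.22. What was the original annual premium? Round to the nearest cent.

The overall multiplier applied was 1.465.
So the original annual premium was £2,374.22 ÷ 1.465 ≈ £1,620.63.

£1,620.63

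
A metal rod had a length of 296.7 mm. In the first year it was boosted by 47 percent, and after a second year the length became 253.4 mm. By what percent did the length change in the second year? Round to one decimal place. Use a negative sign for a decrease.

After the first year: 296.7 × 1.47 = 436.149.
Second-year multiplier: 253.4 ÷ 436.149 ≈ 0.58099.
That is a change of -41.9%.

-41.9%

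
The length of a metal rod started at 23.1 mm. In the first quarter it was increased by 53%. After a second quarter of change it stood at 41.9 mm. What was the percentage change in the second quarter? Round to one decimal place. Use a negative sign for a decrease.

After the first quarter: 23.1 × 1.53 = 35.343.
Second-quarter multiplier: 41.9 ÷ 35.343 ≈ 1.18552.
That is a change of 18.6%.

18.6%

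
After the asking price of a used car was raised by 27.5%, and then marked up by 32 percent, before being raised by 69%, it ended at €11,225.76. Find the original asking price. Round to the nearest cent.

€3,946.80

The overall multiplier applied was 1.275 × 1.32 × 1.69 = 2.84427.
So the original asking price was €11,225.76 ÷ 2.84427 ≈ €3,946.80.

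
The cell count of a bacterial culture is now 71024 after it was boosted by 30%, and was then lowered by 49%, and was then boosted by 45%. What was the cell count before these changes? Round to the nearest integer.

The overall multiplier applied was 1.3 × 0.51 × 1.45 = 0.96135.
So the original cell count was 71024 ÷ 0.96135 ≈ 73879.

73879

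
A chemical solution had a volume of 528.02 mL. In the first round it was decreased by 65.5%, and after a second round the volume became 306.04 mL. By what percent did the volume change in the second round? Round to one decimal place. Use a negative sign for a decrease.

After the first round: 528.02 × 0.345 = 182.1669.
Second-round multiplier: 306.04 ÷ 182.1669 ≈ 1.68.
That is a change of 68.0%.

68.0%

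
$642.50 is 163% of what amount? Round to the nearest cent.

$642.50 ÷ 1.63 ≈ $394.17.

$394.17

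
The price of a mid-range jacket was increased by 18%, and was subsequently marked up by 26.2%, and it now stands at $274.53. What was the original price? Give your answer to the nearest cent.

The overall multiplier applied was 1.18 × 1.262 = 1.48916.
So the original price was $274.53 ÷ 1.48916 ≈ $184.35.

$184.35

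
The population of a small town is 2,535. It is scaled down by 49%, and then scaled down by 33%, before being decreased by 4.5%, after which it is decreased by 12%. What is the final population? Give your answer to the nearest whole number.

Each change multiplies by a factor: 0.51 × 0.67 × 0.955 × 0.88 = 0.28716468.
2,535 × 0.28716468 = 727.9624638 ≈ 728.

728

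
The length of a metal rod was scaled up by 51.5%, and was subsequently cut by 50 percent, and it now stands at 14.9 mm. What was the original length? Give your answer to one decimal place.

Undoing the 50% decrease: 14.9 ÷ 0.5 = 29.8.
Undoing the 51.5% increase: 29.8 ÷ 1.515 ≈ 19.7 mm.

19.7 mm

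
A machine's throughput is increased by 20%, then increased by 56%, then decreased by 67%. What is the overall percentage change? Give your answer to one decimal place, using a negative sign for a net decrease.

-38.2%

The combined multiplier is 1.2 × 1.56 × 0.33 = 0.61776.
That corresponds to a decrease of 38.2%.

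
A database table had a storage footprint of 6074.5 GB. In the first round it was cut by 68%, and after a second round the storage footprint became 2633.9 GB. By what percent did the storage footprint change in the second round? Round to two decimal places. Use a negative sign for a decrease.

After the first round: 6074.5 × 0.32 = 1943.84.
Second-round multiplier: 2633.9 ÷ 1943.84 ≈ 1.354998.
That is a change of 35.50%.

35.50%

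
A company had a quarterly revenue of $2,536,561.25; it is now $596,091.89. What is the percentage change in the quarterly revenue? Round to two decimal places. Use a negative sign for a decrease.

-76.50%

Change: $596,091.89 − $2,536,561.25 = -$1,940,469.36.
Relative to the original: -$1,940,469.36 ÷ $2,536,561.25 ≈ -76.50%.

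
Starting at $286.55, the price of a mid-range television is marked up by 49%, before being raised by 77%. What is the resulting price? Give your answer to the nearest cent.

After the 49% increase: $286.55 × 1.49 = $426.9595.
After the 77% increase: $426.9595 × 1.77 = $755.718315 ≈ $755.72.

$755.72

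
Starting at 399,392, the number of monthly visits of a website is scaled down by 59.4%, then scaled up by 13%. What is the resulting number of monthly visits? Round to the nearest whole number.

Each change multiplies by a factor: 0.406 × 1.13 = 0.45878.
399,392 × 0.45878 = 183233.06176 ≈ 183,233.

183,233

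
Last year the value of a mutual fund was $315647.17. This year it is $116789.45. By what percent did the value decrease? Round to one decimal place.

63.0%

Change: $116789.45 − $315647.17 = -$198857.72.
Relative to the original: -$198857.72 ÷ $315647.17 ≈ -63.0%.
So the value decreased by 63.0%.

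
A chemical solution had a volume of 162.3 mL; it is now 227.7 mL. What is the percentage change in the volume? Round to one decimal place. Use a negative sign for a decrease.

40.3%

Change: 227.7 − 162.3 = 65.4.
Relative to the original: 65.4 ÷ 162.3 ≈ 40.3%.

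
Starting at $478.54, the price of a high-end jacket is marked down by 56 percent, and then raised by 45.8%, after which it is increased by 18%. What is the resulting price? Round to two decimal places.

Each change multiplies by a factor: 0.44 × 1.458 × 1.18 = 0.7569936.
$478.54 × 0.7569936 = $362.251717344 ≈ $362.25.

$362.25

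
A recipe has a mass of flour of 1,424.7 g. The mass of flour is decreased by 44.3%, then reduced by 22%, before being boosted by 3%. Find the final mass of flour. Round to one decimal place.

Each change multiplies by a factor: 0.557 × 0.78 × 1.03 = 0.4474938.
1,424.7 × 0.4474938 = 637.54441686 ≈ 637.5.

637.5 g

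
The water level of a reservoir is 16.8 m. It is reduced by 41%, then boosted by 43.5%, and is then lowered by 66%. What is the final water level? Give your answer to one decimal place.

After the 41% decrease: 16.8 × 0.59 = 9.912.
43.5% increase: 9.912 × 1.435 = 14.22372.
After the 66% decrease: 14.22372 × 0.34 = 4.8360648 ≈ 4.8.

4.8 m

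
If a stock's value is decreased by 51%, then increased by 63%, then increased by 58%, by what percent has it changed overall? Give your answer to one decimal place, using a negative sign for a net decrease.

A 51% decrease multiplies by 0.49.
Then a 63% increase: 0.49 × 1.63 = 0.7987.
Then a 58% increase: 0.7987 × 1.58 = 1.261946.
Overall factor 1.261946, i.e. 26.2%.

26.2%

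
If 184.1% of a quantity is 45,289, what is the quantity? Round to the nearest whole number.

24,600

45,289 ÷ 1.841 ≈ 24,600.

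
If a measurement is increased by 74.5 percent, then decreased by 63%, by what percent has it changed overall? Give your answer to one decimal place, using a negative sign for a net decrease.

-35.4%

A 74.5% increase multiplies by 1.745.
Then a 63% decrease: 1.745 × 0.37 = 0.64565.
Overall factor 0.64565, i.e. -35.4%.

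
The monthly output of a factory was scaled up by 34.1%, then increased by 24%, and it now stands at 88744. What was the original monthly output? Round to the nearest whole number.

53369

The overall multiplier applied was 1.341 × 1.24 = 1.66284.
So the original monthly output was 88744 ÷ 1.66284 ≈ 53369.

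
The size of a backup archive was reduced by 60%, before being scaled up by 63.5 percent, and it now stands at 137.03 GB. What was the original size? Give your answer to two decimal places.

The overall multiplier applied was 0.4 × 1.635 = 0.654.
So the original size was 137.03 ÷ 0.654 ≈ 209.53 GB.

209.53 GB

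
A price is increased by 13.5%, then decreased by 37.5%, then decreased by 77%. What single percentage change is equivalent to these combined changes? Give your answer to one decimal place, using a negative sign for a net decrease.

A 13.5% increase multiplies by 1.135.
Then a 37.5% decrease: 1.135 × 0.625 = 0.709375.
Then a 77% decrease: 0.709375 × 0.23 = 0.16315625.
Overall factor 0.16315625, i.e. -83.7%.

-83.7%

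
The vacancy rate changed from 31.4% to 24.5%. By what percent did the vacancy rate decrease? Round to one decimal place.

The change is 24.5 − 31.4 = -6.9 percentage points.
Relative to the original 31.4%, that is -6.9 ÷ 31.4 ≈ -22.0%.
So the vacancy rate fell by 22.0%.

22.0%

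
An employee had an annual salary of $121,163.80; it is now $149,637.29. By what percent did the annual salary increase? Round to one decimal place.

23.5%

Change: $149,637.29 − $121,163.80 = $28,473.49.
Relative to the original: $28,473.49 ÷ $121,163.80 ≈ 23.5%.
So the annual salary increased by 23.5%.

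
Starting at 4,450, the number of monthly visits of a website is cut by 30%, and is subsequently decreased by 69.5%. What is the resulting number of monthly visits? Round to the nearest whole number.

30% decrease: 4,450 × 0.7 = 3115.
69.5% decrease: 3115 × 0.305 = 950.075 ≈ 950.

950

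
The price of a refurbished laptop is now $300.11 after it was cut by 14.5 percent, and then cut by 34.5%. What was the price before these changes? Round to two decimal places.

The overall multiplier applied was 0.855 × 0.655 = 0.560025.
So the original price was $300.11 ÷ 0.560025 ≈ $535.89.

$535.89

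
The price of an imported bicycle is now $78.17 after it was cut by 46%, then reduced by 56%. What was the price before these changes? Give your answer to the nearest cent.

$329.00

The overall multiplier applied was 0.54 × 0.44 = 0.2376.
So the original price was $78.17 ÷ 0.2376 ≈ $329.00.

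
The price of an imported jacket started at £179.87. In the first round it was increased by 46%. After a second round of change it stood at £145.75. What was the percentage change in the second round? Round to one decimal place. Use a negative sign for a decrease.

-44.5%

After the first round: £179.87 × 1.46 = £262.6102.
Second-round multiplier: £145.75 ÷ £262.6102 ≈ 0.55501.
That is a change of -44.5%.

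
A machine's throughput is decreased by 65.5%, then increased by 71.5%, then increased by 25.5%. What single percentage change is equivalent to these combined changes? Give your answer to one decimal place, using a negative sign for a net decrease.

-25.7%

The combined multiplier is 0.345 × 1.715 × 1.255 = 0.742552125.
That corresponds to a decrease of 25.7%.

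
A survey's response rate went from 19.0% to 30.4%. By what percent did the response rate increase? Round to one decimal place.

The change is 30.4 − 19.0 = 11.4 percentage points.
Relative to the original 19.0%, that is 11.4 ÷ 19.0 = 60.0%.
So the response rate rose by 60.0%.

60.0%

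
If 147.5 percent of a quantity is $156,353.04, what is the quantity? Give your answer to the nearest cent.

$106,002.06

$156,353.04 ÷ 1.475 ≈ $106,002.06.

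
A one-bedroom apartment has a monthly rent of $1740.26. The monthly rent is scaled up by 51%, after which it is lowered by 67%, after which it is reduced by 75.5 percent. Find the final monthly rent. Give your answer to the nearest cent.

$212.46

After the 51% increase: $1740.26 × 1.51 = $2627.7926.
67% decrease: $2627.7926 × 0.33 = $867.171558.
After the 75.5% decrease: $867.171558 × 0.245 = $212.45703171 ≈ $212.46.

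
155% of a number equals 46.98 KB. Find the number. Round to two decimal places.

46.98 KB ÷ 1.55 ≈ 30.31 KB.

30.31 KB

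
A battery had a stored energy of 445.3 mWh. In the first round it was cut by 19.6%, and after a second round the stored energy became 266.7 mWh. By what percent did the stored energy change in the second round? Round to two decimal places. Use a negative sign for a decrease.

-25.51%

After the first round: 445.3 × 0.804 = 358.0212.
Second-round multiplier: 266.7 ÷ 358.0212 ≈ 0.744928.
That is a change of -25.51%.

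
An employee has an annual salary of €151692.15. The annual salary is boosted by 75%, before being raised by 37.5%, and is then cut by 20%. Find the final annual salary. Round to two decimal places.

After the 75% increase: €151692.15 × 1.75 = €265461.2625.
After the 37.5% increase: €265461.2625 × 1.375 = €365009.2359375.
20% decrease: €365009.2359375 × 0.8 = €292007.38875 ≈ €292007.39.

€292007.39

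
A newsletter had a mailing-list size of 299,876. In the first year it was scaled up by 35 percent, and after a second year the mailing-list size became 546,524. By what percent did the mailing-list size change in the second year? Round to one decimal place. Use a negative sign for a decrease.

After the first year: 299,876 × 1.35 = 404832.6.
Second-year multiplier: 546,524 ÷ 404832.6 ≈ 1.35.
That is a change of 35.0%.

35.0%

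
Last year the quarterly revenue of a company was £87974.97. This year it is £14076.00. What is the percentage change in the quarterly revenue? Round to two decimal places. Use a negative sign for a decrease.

Change: £14076.00 − £87974.97 = -£73898.97.
Relative to the original: -£73898.97 ÷ £87974.97 ≈ -84.00%.

-84.00%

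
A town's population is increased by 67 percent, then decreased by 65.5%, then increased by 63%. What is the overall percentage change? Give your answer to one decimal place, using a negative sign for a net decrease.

-6.1%

The combined multiplier is 1.67 × 0.345 × 1.63 = 0.9391245.
That corresponds to a decrease of 6.1%.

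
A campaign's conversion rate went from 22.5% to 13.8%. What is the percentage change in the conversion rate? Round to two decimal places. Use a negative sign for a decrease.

The change is 13.8 − 22.5 = -8.7 percentage points.
Relative to the original 22.5%, that is -8.7 ÷ 22.5 ≈ -38.67%.

-38.67%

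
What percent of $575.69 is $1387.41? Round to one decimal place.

$1387.41 ÷ $575.69 ≈ 241.0%.

241.0%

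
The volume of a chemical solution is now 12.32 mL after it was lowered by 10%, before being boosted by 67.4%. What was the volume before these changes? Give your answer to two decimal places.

8.18 mL

Undoing the 67.4% increase: 12.32 ÷ 1.674 ≈ 7.359618.
Undoing the 10% decrease: 7.359618 ÷ 0.9 ≈ 8.18 mL.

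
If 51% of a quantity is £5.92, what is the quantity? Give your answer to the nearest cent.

£11.61

£5.92 ÷ 0.51 ≈ £11.61.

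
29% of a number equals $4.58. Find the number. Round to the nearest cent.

$15.79

$4.58 ÷ 0.29 ≈ $15.79.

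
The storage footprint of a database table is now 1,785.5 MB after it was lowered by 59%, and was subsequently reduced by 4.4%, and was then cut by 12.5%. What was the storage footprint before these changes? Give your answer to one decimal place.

The overall multiplier applied was 0.41 × 0.956 × 0.875 = 0.342965.
So the original storage footprint was 1,785.5 ÷ 0.342965 ≈ 5,206.1 MB.

5,206.1 MB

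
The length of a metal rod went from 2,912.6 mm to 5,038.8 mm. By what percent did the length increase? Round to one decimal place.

73.0%

Change: 5,038.8 − 2,912.6 = 2,126.2.
Relative to the original: 2,126.2 ÷ 2,912.6 ≈ 73.0%.
So the length increased by 73.0%.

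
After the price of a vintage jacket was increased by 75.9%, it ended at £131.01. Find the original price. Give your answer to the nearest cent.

The overall multiplier applied was 1.759.
So the original price was £131.01 ÷ 1.759 ≈ £74.48.

£74.48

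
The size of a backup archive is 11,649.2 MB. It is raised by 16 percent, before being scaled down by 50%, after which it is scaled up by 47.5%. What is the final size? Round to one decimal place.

9,965.9 MB

16% increase: 11,649.2 × 1.16 = 13513.072.
50% decrease: 13513.072 × 0.5 = 6756.536.
Apply the 47.5% increase: 6756.536 × 1.475 = 9965.8906 ≈ 9,965.9.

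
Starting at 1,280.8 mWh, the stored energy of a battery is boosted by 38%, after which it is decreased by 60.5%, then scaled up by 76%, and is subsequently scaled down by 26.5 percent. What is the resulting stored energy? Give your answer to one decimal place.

Each change multiplies by a factor: 1.38 × 0.395 × 1.76 × 0.735 = 0.70514136.
1,280.8 × 0.70514136 = 903.145053888 ≈ 903.1.

903.1 mWh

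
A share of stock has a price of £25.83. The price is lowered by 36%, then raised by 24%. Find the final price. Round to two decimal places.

Each change multiplies by a factor: 0.64 × 1.24 = 0.7936.
£25.83 × 0.7936 = £20.498688 ≈ £20.50.

£20.50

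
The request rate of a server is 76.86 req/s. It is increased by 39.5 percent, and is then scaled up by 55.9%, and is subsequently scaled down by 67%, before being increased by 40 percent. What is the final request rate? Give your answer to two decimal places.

Each change multiplies by a factor: 1.395 × 1.559 × 0.33 × 1.4 = 1.00475991.
76.86 × 1.00475991 = 77.2258466826 ≈ 77.23.

77.23 req/s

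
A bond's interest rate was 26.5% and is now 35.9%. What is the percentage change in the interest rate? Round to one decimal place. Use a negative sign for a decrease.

The change is 35.9 − 26.5 = 9.4 percentage points.
Relative to the original 26.5%, that is 9.4 ÷ 26.5 ≈ 35.5%.

35.5%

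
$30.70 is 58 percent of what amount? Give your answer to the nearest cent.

$52.93

$30.70 ÷ 0.58 ≈ $52.93.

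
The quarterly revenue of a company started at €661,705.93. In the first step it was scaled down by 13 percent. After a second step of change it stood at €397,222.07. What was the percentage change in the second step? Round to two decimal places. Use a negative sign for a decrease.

-31.00%

After the first step: €661,705.93 × 0.87 = €575684.1591.
Second-step multiplier: €397,222.07 ÷ €575684.1591 ≈ 0.69.
That is a change of -31.00%.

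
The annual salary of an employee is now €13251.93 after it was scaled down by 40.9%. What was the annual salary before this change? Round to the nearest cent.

The overall multiplier applied was 0.591.
So the original annual salary was €13251.93 ÷ 0.591 ≈ €22422.89.

€22422.89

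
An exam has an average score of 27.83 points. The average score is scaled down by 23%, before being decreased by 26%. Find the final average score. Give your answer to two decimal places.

Each change multiplies by a factor: 0.77 × 0.74 = 0.5698.
27.83 × 0.5698 = 15.857534 ≈ 15.86.

15.86 points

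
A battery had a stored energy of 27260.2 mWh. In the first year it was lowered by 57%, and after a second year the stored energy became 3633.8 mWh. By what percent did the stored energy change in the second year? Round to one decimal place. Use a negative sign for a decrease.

-69.0%

After the first year: 27260.2 × 0.43 = 11721.886.
Second-year multiplier: 3633.8 ÷ 11721.886 ≈ 0.31.
That is a change of -69.0%.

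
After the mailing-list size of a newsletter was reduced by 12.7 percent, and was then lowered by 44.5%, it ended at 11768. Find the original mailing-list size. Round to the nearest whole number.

24288

Undoing the 44.5% decrease: 11768 ÷ 0.555 ≈ 21203.603604.
Undoing the 12.7% decrease: 21203.603604 ÷ 0.873 ≈ 24288.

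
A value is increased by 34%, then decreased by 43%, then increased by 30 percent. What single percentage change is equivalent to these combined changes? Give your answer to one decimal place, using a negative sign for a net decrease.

-0.7%

A 34% increase multiplies by 1.34.
Then a 43% decrease: 1.34 × 0.57 = 0.7638.
Then a 30% increase: 0.7638 × 1.3 = 0.99294.
Overall factor 0.99294, i.e. -0.7%.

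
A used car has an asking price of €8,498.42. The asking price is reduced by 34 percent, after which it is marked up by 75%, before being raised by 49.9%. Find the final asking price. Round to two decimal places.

Each change multiplies by a factor: 0.66 × 1.75 × 1.499 = 1.731345.
€8,498.42 × 1.731345 = €14713.6969749 ≈ €14,713.70.

€14,713.70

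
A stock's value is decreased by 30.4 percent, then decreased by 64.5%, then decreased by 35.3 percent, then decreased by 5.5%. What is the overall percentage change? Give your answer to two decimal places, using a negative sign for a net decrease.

-84.89%

A 30.4% decrease multiplies by 0.696.
Then a 64.5% decrease: 0.696 × 0.355 = 0.24708.
Then a 35.3% decrease: 0.24708 × 0.647 = 0.15986076.
Then a 5.5% decrease: 0.15986076 × 0.945 = 0.1510684182.
Overall factor 0.1510684182, i.e. -84.89%.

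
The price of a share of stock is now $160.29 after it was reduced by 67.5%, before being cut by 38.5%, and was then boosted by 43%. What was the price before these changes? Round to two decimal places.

Undoing the 43% increase: $160.29 ÷ 1.43 ≈ $112.090909.
Undoing the 38.5% decrease: $112.090909 ÷ 0.615 ≈ $182.261641.
Undoing the 67.5% decrease: $182.261641 ÷ 0.325 ≈ $560.81.

$560.81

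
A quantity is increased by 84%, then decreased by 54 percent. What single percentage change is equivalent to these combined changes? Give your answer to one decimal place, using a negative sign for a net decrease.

-15.4%

The combined multiplier is 1.84 × 0.46 = 0.8464.
That corresponds to a decrease of 15.4%.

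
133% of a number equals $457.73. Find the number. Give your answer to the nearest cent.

$457.73 ÷ 1.33 ≈ $344.16.

$344.16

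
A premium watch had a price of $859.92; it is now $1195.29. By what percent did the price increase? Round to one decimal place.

39.0%

Change: $1195.29 − $859.92 = $335.37.
Relative to the original: $335.37 ÷ $859.92 ≈ 39.0%.
So the price increased by 39.0%.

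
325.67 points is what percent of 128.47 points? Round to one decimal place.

325.67 points ÷ 128.47 points ≈ 253.5%.

253.5%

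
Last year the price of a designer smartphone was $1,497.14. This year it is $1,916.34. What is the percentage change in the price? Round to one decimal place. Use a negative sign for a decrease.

28.0%

Change: $1,916.34 − $1,497.14 = $419.20.
Relative to the original: $419.20 ÷ $1,497.14 ≈ 28.0%.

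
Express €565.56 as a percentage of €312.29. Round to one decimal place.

181.1%

€565.56 ÷ €312.29 ≈ 181.1%.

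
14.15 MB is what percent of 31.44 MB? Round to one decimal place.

14.15 MB ÷ 31.44 MB ≈ 45.0%.

45.0%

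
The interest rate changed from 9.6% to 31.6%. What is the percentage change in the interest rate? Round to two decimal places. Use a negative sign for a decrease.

The change is 31.6 − 9.6 = 22.0 percentage points.
Relative to the original 9.6%, that is 22.0 ÷ 9.6 ≈ 229.17%.

229.17%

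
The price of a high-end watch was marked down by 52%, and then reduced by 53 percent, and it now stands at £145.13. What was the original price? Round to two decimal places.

The overall multiplier applied was 0.48 × 0.47 = 0.2256.
So the original price was £145.13 ÷ 0.2256 ≈ £643.31.

£643.31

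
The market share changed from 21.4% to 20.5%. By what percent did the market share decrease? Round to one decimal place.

4.2%

The change is 20.5 − 21.4 = -0.9 percentage points.
Relative to the original 21.4%, that is -0.9 ÷ 21.4 ≈ -4.2%.
So the market share fell by 4.2%.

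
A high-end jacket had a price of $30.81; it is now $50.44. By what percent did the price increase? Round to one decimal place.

Change: $50.44 − $30.81 = $19.63.
Relative to the original: $19.63 ÷ $30.81 ≈ 63.7%.
So the price increased by 63.7%.

63.7%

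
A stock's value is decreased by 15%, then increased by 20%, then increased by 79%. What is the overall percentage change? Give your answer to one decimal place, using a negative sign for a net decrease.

A 15% decrease multiplies by 0.85.
Then a 20% increase: 0.85 × 1.2 = 1.02.
Then a 79% increase: 1.02 × 1.79 = 1.8258.
Overall factor 1.8258, i.e. 82.6%.

82.6%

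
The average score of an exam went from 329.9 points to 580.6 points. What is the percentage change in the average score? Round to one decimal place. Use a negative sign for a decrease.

76.0%

Change: 580.6 − 329.9 = 250.7.
Relative to the original: 250.7 ÷ 329.9 ≈ 76.0%.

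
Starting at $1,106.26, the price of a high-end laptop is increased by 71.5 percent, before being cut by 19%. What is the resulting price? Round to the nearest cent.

Each change multiplies by a factor: 1.715 × 0.81 = 1.38915.
$1,106.26 × 1.38915 = $1536.761079 ≈ $1,536.76.

$1,536.76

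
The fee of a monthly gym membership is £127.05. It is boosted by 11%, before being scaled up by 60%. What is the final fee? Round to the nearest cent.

After the 11% increase: £127.05 × 1.11 = £141.0255.
After the 60% increase: £141.0255 × 1.6 = £225.6408 ≈ £225.64.

£225.64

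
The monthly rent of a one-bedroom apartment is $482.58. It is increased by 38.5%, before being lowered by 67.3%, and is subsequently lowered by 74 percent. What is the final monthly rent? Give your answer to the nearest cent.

$56.83

Apply the 38.5% increase: $482.58 × 1.385 = $668.3733.
After the 67.3% decrease: $668.3733 × 0.327 = $218.5580691.
After the 74% decrease: $218.5580691 × 0.26 = $56.825097966 ≈ $56.83.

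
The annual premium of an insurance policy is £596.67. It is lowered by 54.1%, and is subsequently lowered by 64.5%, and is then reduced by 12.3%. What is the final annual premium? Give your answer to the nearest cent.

54.1% decrease: £596.67 × 0.459 = £273.87153.
After the 64.5% decrease: £273.87153 × 0.355 = £97.22439315.
Apply the 12.3% decrease: £97.22439315 × 0.877 = £85.26579279255 ≈ £85.27.

£85.27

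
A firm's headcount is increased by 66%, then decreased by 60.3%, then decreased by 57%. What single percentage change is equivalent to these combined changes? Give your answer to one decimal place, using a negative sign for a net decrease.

-71.7%

The combined multiplier is 1.66 × 0.397 × 0.43 = 0.2833786.
That corresponds to a decrease of 71.7%.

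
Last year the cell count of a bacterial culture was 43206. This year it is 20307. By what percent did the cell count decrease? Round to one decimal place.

53.0%

Change: 20307 − 43206 = -22899.
Relative to the original: -22899 ÷ 43206 ≈ -53.0%.
So the cell count decreased by 53.0%.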